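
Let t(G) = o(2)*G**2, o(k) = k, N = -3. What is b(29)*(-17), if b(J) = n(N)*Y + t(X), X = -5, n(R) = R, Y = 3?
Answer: -697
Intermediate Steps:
t(G) = 2*G**2
b(J) = 41 (b(J) = -3*3 + 2*(-5)**2 = -9 + 2*25 = -9 + 50 = 41)
b(29)*(-17) = 41*(-17) = -697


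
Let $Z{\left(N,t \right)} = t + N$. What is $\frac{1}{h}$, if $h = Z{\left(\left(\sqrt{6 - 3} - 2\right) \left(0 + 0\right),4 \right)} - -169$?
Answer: $\frac{1}{173} \approx 0.0057803$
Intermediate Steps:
$Z{\left(N,t \right)} = N + t$
$h = 173$ ($h = \left(\left(\sqrt{6 - 3} - 2\right) \left(0 + 0\right) + 4\right) - -169 = \left(\left(\sqrt{3} - 2\right) 0 + 4\right) + 169 = \left(\left(-2 + \sqrt{3}\right) 0 + 4\right) + 169 = \left(0 + 4\right) + 169 = 4 + 169 = 173$)
$\frac{1}{h} = \frac{1}{173}$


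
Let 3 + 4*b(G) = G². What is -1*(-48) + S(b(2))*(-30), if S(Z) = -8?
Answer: 288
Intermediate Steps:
b(G) = -¾ + G²/4
-1*(-48) + S(b(2))*(-30) = -1*(-48) - 8*(-30) = 48 + 240 = 288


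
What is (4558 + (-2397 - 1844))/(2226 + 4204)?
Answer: 317/6430 ≈ 0.049300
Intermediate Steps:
(4558 + (-2397 - 1844))/(2226 + 4204) = (4558 - 4241)/6430 = 317*(1/6430) = 317/6430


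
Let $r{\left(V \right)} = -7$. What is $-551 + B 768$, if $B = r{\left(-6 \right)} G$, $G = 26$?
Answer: $-140327$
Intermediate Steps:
$B = -182$ ($B = \left(-7\right) 26 = -182$)
$-551 + B 768 = -551 - 139776 = -140327$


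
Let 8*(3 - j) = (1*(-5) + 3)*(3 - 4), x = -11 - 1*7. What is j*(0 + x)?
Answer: -99/2 ≈ -49.500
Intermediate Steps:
x = -18 (x = -11 - 7 = -18)
j = 11/4 (j = 3 - (1*(-5) + 3)*(3 - 4)/8 = 3 - (-5 + 3)*(-1)/8 = 3 - (-1)*(-1)/4 = 3 - ⅛*2 = 3 - ¼ = 11/4 ≈ 2.7500)
j*(0 + x) = 11*(0 - 18)/4 = (11/4)*(-18) = -99/2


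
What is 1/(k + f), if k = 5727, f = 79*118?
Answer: 1/15049 ≈ 6.6450e-5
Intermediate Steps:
f = 9322
1/(k + f) = 1/(5727 + 9322) = 1/15049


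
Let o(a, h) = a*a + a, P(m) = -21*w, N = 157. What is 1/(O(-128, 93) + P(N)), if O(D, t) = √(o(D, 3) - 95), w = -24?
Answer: 168/79285 - √16161/237855 ≈ 0.0015845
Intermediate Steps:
P(m) = 504 (P(m) = -21*(-24) = 504)
o(a, h) = a + a² (o(a, h) = a² + a = a + a²)
O(D, t) = √(-95 + D*(1 + D)) (O(D, t) = √(D*(1 + D) - 95) = √(-95 + D*(1 + D)))
1/(O(-128, 93) + P(N)) = 1/(√(-95 - 128*(1 - 128)) + 504) = 1/(√(-95 - 128*(-127)) + 504) = 1/(√(-95 + 16256) + 504) = 1/(√16161 + 504) = 1/(504 + √16161)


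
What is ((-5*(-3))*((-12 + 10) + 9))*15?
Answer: 1575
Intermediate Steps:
((-5*(-3))*((-12 + 10) + 9))*15 = (15*(-2 + 9))*15 = (15*7)*15 = 105*15 = 1575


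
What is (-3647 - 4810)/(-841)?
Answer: 8457/841 ≈ 10.056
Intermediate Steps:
(-3647 - 4810)/(-841) = -8457*(-1/841) = 8457/841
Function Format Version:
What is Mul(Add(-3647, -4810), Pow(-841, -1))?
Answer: Rational(8457, 841) ≈ 10.056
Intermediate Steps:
Mul(Add(-3647, -4810), Pow(-841, -1)) = Mul(-8457, Rational(-1, 841)) = Rational(8457, 841)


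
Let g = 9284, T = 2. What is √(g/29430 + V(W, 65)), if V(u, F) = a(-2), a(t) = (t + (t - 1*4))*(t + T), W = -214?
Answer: √7589670/4905 ≈ 0.56166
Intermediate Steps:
a(t) = (-4 + 2*t)*(2 + t) (a(t) = (t + (t - 1*4))*(t + 2) = (t + (t - 4))*(2 + t) = (t + (-4 + t))*(2 + t) = (-4 + 2*t)*(2 + t))
V(u, F) = 0 (V(u, F) = -8 + 2*(-2)² = -8 + 2*4 = -8 + 8 = 0)
√(g/29430 + V(W, 65)) = √(9284/29430 + 0) = √(9284*(1/29430) + 0) = √(4642/14715 + 0) = √(4642/14715) = √7589670/4905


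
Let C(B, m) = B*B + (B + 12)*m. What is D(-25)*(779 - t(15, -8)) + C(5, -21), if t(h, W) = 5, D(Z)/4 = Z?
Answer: -77732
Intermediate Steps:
D(Z) = 4*Z
C(B, m) = B² + m*(12 + B) (C(B, m) = B² + (12 + B)*m = B² + m*(12 + B))
D(-25)*(779 - t(15, -8)) + C(5, -21) = (4*(-25))*(779 - 1*5) + (5² + 12*(-21) + 5*(-21)) = -100*(779 - 5) + (25 - 252 - 105) = -100*774 - 332 = -77400 - 332 = -77732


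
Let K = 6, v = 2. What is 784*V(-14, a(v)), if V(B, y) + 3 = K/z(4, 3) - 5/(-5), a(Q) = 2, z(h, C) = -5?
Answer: -12544/5 ≈ -2508.8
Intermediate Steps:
V(B, y) = -16/5 (V(B, y) = -3 + (6/(-5) - 5/(-5)) = -3 + (6*(-⅕) - 5*(-⅕)) = -3 + (-6/5 + 1) = -3 - ⅕ = -16/5)
784*V(-14, a(v)) = 784*(-16/5) = -12544/5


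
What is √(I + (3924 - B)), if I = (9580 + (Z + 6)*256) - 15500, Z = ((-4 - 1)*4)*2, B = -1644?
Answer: 4*I*√566 ≈ 95.163*I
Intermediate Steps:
Z = -40 (Z = -5*4*2 = -20*2 = -40)
I = -14624 (I = (9580 + (-40 + 6)*256) - 15500 = (9580 - 34*256) - 15500 = (9580 - 8704) - 15500 = 876 - 15500 = -14624)
√(I + (3924 - B)) = √(-14624 + (3924 - 1*(-1644))) = √(-14624 + (3924 + 1644)) = √(-14624 + 5568) = √(-9056) = 4*I*√566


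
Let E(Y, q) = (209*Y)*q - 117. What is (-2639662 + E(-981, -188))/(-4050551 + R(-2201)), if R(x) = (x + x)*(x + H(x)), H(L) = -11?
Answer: 35905673/5686673 ≈ 6.3140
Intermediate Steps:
E(Y, q) = -117 + 209*Y*q (E(Y, q) = 209*Y*q - 117 = -117 + 209*Y*q)
R(x) = 2*x*(-11 + x) (R(x) = (x + x)*(x - 11) = (2*x)*(-11 + x) = 2*x*(-11 + x))
(-2639662 + E(-981, -188))/(-4050551 + R(-2201)) = (-2639662 + (-117 + 209*(-981)*(-188)))/(-4050551 + 2*(-2201)*(-11 - 2201)) = (-2639662 + (-117 + 38545452))/(-4050551 + 2*(-2201)*(-2212)) = (-2639662 + 38545335)/(-4050551 + 9737224) = 35905673/5686673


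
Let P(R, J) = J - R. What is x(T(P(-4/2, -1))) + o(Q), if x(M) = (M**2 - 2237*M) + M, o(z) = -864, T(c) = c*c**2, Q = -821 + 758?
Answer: -3099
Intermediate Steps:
Q = -63
T(c) = c**3
x(M) = M**2 - 2236*M
x(T(P(-4/2, -1))) + o(Q) = (-1 - (-4)/2)**3*(-2236 + (-1 - (-4)/2)**3) - 864 = (-1 - 1*(-2))**3*(-2236 + (-1 - 1*(-2))**3) - 864 = (-1 + 2)**3*(-2236 + (-1 + 2)**3) - 864 = 1**3*(-2236 + 1**3) - 864 = 1*(-2236 + 1) - 864 = 1*(-2235) - 864 = -2235 - 864 = -3099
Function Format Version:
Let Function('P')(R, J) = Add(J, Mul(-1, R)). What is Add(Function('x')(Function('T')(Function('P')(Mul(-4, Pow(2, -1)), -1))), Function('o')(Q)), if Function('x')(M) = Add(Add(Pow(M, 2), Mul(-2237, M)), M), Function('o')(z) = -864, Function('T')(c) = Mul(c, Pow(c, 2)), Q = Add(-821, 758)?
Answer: -3099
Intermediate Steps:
Q = -63
Function('T')(c) = Pow(c, 3)
Function('x')(M) = Add(Pow(M, 2), Mul(-2236, M))
Add(Function('x')(Function('T')(Function('P')(Mul(-4, Pow(2, -1)), -1))), Function('o')(Q)) = Add(Mul(Pow(Add(-1, Mul(-1, Mul(-4, Pow(2, -1)))), 3), Add(-2236, Pow(Add(-1, Mul(-1, Mul(-4, Pow(2, -1)))), 3))), -864) = Add(Mul(Pow(Add(-1, Mul(-1, Mul(-4, Rational(1, 2)))), 3), Add(-2236, Pow(Add(-1, Mul(-1, Mul(-4, Rational(1, 2)))), 3))), -864) = Add(Mul(Pow(Add(-1, Mul(-1, -2)), 3), Add(-2236, Pow(Add(-1, Mul(-1, -2)), 3))), -864) = Add(Mul(Pow(Add(-1, 2), 3), Add(-2236, Pow(Add(-1, 2), 3))), -864) = Add(Mul(Pow(1, 3), Add(-2236, Pow(1, 3))), -864) = Add(Mul(1, Add(-2236, 1)), -864) = Add(Mul(1, -2235), -864) = Add(-2235, -864) = -3099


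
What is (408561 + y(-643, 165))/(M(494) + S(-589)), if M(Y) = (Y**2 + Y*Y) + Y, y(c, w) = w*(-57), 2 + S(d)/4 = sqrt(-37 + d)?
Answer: 16250904754/19890744115 - 133052*I*sqrt(626)/19890744115 ≈ 0.81701 - 0.00016736*I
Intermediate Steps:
S(d) = -8 + 4*sqrt(-37 + d)
y(c, w) = -57*w
M(Y) = Y + 2*Y**2 (M(Y) = (Y**2 + Y**2) + Y = 2*Y**2 + Y = Y + 2*Y**2)
(408561 + y(-643, 165))/(M(494) + S(-589)) = (408561 - 57*165)/(494*(1 + 2*494) + (-8 + 4*sqrt(-37 - 589))) = (408561 - 9405)/(494*(1 + 988) + (-8 + 4*sqrt(-626))) = 399156/(494*989 + (-8 + 4*(I*sqrt(626)))) = 399156/(488566 + (-8 + 4*I*sqrt(626))) = 399156/(488558 + 4*I*sqrt(626))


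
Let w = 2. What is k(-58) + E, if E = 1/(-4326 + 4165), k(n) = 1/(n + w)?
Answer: -31/1288 ≈ -0.024068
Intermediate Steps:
k(n) = 1/(2 + n) (k(n) = 1/(n + 2) = 1/(2 + n))
E = -1/161 (E = 1/(-161) = -1/161 ≈ -0.0062112)
k(-58) + E = 1/(2 - 58) - 1/161 = 1/(-56) - 1/161 = -1/56 - 1/161 = -31/1288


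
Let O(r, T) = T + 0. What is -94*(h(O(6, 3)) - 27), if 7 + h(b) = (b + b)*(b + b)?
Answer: -188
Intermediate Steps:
O(r, T) = T
h(b) = -7 + 4*b**2 (h(b) = -7 + (b + b)*(b + b) = -7 + (2*b)*(2*b) = -7 + 4*b**2)
-94*(h(O(6, 3)) - 27) = -94*((-7 + 4*3**2) - 27) = -94*((-7 + 4*9) - 27) = -94*((-7 + 36) - 27) = -94*(29 - 27) = -94*2 = -188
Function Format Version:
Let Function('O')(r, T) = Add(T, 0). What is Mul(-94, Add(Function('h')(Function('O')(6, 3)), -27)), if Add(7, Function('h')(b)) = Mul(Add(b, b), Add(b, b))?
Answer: -188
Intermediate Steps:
Function('O')(r, T) = T
Function('h')(b) = Add(-7, Mul(4, Pow(b, 2))) (Function('h')(b) = Add(-7, Mul(Add(b, b), Add(b, b))) = Add(-7, Mul(Mul(2, b), Mul(2, b))) = Add(-7, Mul(4, Pow(b, 2))))
Mul(-94, Add(Function('h')(Function('O')(6, 3)), -27)) = Mul(-94, Add(Add(-7, Mul(4, Pow(3, 2))), -27)) = Mul(-94, Add(Add(-7, Mul(4, 9)), -27)) = Mul(-94, Add(Add(-7, 36), -27)) = Mul(-94, Add(29, -27)) = Mul(-94, 2) = -188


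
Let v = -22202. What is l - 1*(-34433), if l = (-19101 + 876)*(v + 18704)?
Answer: 63785483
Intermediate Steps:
l = 63751050 (l = (-19101 + 876)*(-22202 + 18704) = -18225*(-3498) = 63751050)
l - 1*(-34433) = 63751050 - 1*(-34433) = 63751050 + 34433 = 63785483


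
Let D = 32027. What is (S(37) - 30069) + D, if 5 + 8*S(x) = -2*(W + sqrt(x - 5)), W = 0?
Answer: 15659/8 - sqrt(2) ≈ 1956.0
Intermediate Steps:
S(x) = -5/8 - sqrt(-5 + x)/4 (S(x) = -5/8 + (-2*(0 + sqrt(x - 5)))/8 = -5/8 + (-2*(0 + sqrt(-5 + x)))/8 = -5/8 + (-2*sqrt(-5 + x))/8 = -5/8 - sqrt(-5 + x)/4)
(S(37) - 30069) + D = ((-5/8 - sqrt(-5 + 37)/4) - 30069) + 32027 = ((-5/8 - sqrt(2)) - 30069) + 32027 = (-240557/8 - sqrt(2)) + 32027 = 15659/8 - sqrt(2)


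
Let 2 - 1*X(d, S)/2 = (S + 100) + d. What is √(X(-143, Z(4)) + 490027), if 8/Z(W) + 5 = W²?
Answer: √59303981/11 ≈ 700.08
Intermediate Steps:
Z(W) = 8/(-5 + W²)
X(d, S) = -196 - 2*S - 2*d (X(d, S) = 4 - 2*((S + 100) + d) = 4 - 2*((100 + S) + d) = 4 - 2*(100 + S + d) = 4 + (-200 - 2*S - 2*d) = -196 - 2*S - 2*d)
√(X(-143, Z(4)) + 490027) = √((-196 - 16/(-5 + 4²) - 2*(-143)) + 490027) = √((-196 - 16/(-5 + 16) + 286) + 490027) = √((-196 - 16/11 + 286) + 490027) = √(974/11 + 490027) = √(5391271/11) = √59303981/11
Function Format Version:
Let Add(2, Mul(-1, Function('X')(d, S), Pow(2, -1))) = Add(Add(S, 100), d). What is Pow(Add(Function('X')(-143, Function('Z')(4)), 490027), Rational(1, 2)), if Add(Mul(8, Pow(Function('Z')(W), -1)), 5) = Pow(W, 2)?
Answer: Mul(Rational(1, 11), Pow(59303981, Rational(1, 2))) ≈ 700.08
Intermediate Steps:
Function('Z')(W) = Mul(8, Pow(Add(-5, Pow(W, 2)), -1))
Function('X')(d, S) = Add(-196, Mul(-2, S), Mul(-2, d)) (Function('X')(d, S) = Add(4, Mul(-2, Add(Add(S, 100), d))) = Add(4, Mul(-2, Add(Add(100, S), d))) = Add(4, Mul(-2, Add(100, S, d))) = Add(4, Add(-200, Mul(-2, S), Mul(-2, d))) = Add(-196, Mul(-2, S), Mul(-2, d)))
Pow(Add(Function('X')(-143, Function('Z')(4)), 490027), Rational(1, 2)) = Pow(Add(Add(-196, Mul(-2, Mul(8, Pow(Add(-5, Pow(4, 2)), -1))), Mul(-2, -143)), 490027), Rational(1, 2)) = Pow(Add(Add(-196, Mul(-2, Mul(8, Pow(Add(-5, 16), -1))), 286), 490027), Rational(1, 2)) = Pow(Add(Add(-196, Mul(-2, Mul(8, Pow(11, -1))), 286), 490027), Rational(1, 2)) = Pow(Add(Add(-196, Mul(-2, Mul(8, Rational(1, 11))), 286), 490027), Rational(1, 2)) = Pow(Add(Add(-196, Mul(-2, Rational(8, 11)), 286), 490027), Rational(1, 2)) = Pow(Add(Add(-196, Rational(-16, 11), 286), 490027), Rational(1, 2)) = Pow(Add(Rational(974, 11), 490027), Rational(1, 2)) = Pow(Rational(5391271, 11), Rational(1, 2)) = Mul(Rational(1, 11), Pow(59303981, Rational(1, 2)))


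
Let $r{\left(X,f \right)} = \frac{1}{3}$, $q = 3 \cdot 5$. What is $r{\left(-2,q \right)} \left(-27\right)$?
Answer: $-9$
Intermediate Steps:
$q = 15$
$r{\left(X,f \right)} = \frac{1}{3}$
$r{\left(-2,q \right)} \left(-27\right) = \frac{1}{3} \left(-27\right) = -9$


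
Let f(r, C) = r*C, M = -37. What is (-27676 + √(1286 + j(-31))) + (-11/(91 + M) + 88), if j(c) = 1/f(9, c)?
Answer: -1489763/54 + √11122583/93 ≈ -27552.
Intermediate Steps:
f(r, C) = C*r
j(c) = 1/(9*c) (j(c) = 1/(c*9) = 1/(9*c))
(-27676 + √(1286 + j(-31))) + (-11/(91 + M) + 88) = (-27676 + √(1286 + (⅑)/(-31))) + (-11/(91 - 37) + 88) = (-27676 + √(1286 + (⅑)*(-1/31))) + (-11/54 + 88) = (-27676 + √(1286 - 1/279)) + (-11*1/54 + 88) = (-27676 + √(358793/279)) + (-11/54 + 88) = (-27676 + √11122583/93) + 4741/54 = -1489763/54 + √11122583/93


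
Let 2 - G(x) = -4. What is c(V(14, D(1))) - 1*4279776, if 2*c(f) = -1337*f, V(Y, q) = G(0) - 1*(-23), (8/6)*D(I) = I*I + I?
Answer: -8598325/2 ≈ -4.2992e+6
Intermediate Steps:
G(x) = 6 (G(x) = 2 - 1*(-4) = 2 + 4 = 6)
D(I) = 3*I/4 + 3*I²/4 (D(I) = 3*(I*I + I)/4 = 3*(I² + I)/4 = 3*(I + I²)/4 = 3*I/4 + 3*I²/4)
V(Y, q) = 29 (V(Y, q) = 6 - 1*(-23) = 6 + 23 = 29)
c(f) = -1337*f/2 (c(f) = (-1337*f)/2 = -1337*f/2)
c(V(14, D(1))) - 1*4279776 = -1337/2*29 - 1*4279776 = -38773/2 - 4279776 = -8598325/2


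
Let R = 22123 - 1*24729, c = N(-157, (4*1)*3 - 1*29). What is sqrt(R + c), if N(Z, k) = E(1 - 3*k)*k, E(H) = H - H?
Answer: I*sqrt(2606) ≈ 51.049*I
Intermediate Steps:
E(H) = 0
N(Z, k) = 0 (N(Z, k) = 0*k = 0)
c = 0
R = -2606 (R = 22123 - 24729 = -2606)
sqrt(R + c) = sqrt(-2606 + 0) = sqrt(-2606) = I*sqrt(2606)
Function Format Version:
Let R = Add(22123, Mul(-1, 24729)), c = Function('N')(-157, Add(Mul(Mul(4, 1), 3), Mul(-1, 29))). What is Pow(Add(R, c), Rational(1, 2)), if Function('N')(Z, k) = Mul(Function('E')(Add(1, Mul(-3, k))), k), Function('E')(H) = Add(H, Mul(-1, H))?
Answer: Mul(I, Pow(2606, Rational(1, 2))) ≈ Mul(51.049, I)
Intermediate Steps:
Function('E')(H) = 0
Function('N')(Z, k) = 0 (Function('N')(Z, k) = Mul(0, k) = 0)
c = 0
R = -2606 (R = Add(22123, -24729) = -2606)
Pow(Add(R, c), Rational(1, 2)) = Pow(Add(-2606, 0), Rational(1, 2)) = Pow(-2606, Rational(1, 2)) = Mul(I, Pow(2606, Rational(1, 2)))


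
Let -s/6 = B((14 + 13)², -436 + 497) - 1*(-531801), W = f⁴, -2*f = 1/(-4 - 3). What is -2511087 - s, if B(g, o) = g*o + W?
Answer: 18181005867/19208 ≈ 9.4653e+5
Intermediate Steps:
f = 1/14 (f = -1/(2*(-4 - 3)) = -½/(-7) = -½*(-⅐) = 1/14 ≈ 0.071429)
W = 1/38416 (W = (1/14)⁴ = 1/38416 ≈ 2.6031e-5)
B(g, o) = 1/38416 + g*o (B(g, o) = g*o + 1/38416 = 1/38416 + g*o)
s = -66413964963/19208 (s = -6*((1/38416 + (14 + 13)²*(-436 + 497)) - 1*(-531801)) = -6*((1/38416 + 27²*61) + 531801) = -6*((1/38416 + 729*61) + 531801) = -6*((1/38416 + 44469) + 531801) = -6*(1708321105/38416 + 531801) = -6*22137988321/38416 = -66413964963/19208 ≈ -3.4576e+6)
-2511087 - s = -2511087 - 1*(-66413964963/19208) = -2511087 + 66413964963/19208 = 18181005867/19208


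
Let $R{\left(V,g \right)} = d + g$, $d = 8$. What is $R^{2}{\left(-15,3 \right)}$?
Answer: $121$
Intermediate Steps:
$R{\left(V,g \right)} = 8 + g$
$R^{2}{\left(-15,3 \right)} = \left(8 + 3\right)^{2} = 11^{2} = 121$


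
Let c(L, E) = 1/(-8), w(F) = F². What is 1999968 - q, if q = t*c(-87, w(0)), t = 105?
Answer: 15999849/8 ≈ 2.0000e+6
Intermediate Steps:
c(L, E) = -⅛
q = -105/8 (q = 105*(-⅛) = -105/8 ≈ -13.125)
1999968 - q = 1999968 - 1*(-105/8) = 1999968 + 105/8 = 15999849/8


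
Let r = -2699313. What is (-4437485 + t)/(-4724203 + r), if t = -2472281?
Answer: 3454883/3711758 ≈ 0.93079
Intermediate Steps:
(-4437485 + t)/(-4724203 + r) = (-4437485 - 2472281)/(-4724203 - 2699313) = -6909766/(-7423516) = -6909766*(-1/7423516) = 3454883/3711758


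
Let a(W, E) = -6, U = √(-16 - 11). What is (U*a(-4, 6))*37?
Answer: -666*I*√3 ≈ -1153.5*I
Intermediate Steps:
U = 3*I*√3 (U = √(-27) = 3*I*√3 ≈ 5.1962*I)
(U*a(-4, 6))*37 = ((3*I*√3)*(-6))*37 = -18*I*√3*37 = -666*I*√3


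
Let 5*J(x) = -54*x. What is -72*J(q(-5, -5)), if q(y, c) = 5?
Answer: 3888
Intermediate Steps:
J(x) = -54*x/5 (J(x) = (-54*x)/5 = -54*x/5)
-72*J(q(-5, -5)) = -(-3888)*5/5 = -72*(-54) = 3888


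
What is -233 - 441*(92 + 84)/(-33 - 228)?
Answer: 1867/29 ≈ 64.379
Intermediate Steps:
-233 - 441*(92 + 84)/(-33 - 228) = -233 - 77616/(-261) = -233 - 77616*(-1)/261 = -233 - 441*(-176/261) = -233 + 8624/29 = 1867/29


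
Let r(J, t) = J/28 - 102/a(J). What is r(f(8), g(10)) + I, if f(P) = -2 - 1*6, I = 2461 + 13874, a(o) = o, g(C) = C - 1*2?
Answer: 457729/28 ≈ 16347.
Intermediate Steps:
g(C) = -2 + C (g(C) = C - 2 = -2 + C)
I = 16335
f(P) = -8 (f(P) = -2 - 6 = -8)
r(J, t) = -102/J + J/28 (r(J, t) = J/28 - 102/J = -102/J + J/28)
r(f(8), g(10)) + I = (-102/(-8) + (1/28)*(-8)) + 16335 = (-102*(-⅛) - 2/7) + 16335 = (51/4 - 2/7) + 16335 = 349/28 + 16335 = 457729/28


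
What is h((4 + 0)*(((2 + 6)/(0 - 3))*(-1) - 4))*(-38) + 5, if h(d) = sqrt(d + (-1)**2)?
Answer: 5 - 38*I*sqrt(39)/3 ≈ 5.0 - 79.103*I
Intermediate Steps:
h(d) = sqrt(1 + d) (h(d) = sqrt(d + 1) = sqrt(1 + d))
h((4 + 0)*(((2 + 6)/(0 - 3))*(-1) - 4))*(-38) + 5 = sqrt(1 + (4 + 0)*(((2 + 6)/(0 - 3))*(-1) - 4))*(-38) + 5 = sqrt(1 + 4*((8/(-3))*(-1) - 4))*(-38) + 5 = sqrt(1 + 4*((8*(-1/3))*(-1) - 4))*(-38) + 5 = sqrt(1 + 4*(-8/3*(-1) - 4))*(-38) + 5 = sqrt(1 + 4*(8/3 - 4))*(-38) + 5 = sqrt(1 + 4*(-4/3))*(-38) + 5 = sqrt(1 - 16/3)*(-38) + 5 = sqrt(-13/3)*(-38) + 5 = (I*sqrt(39)/3)*(-38) + 5 = -38*I*sqrt(39)/3 + 5 = 5 - 38*I*sqrt(39)/3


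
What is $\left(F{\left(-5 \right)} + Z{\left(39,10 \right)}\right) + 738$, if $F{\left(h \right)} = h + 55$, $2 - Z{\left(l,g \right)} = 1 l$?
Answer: $751$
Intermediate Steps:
$Z{\left(l,g \right)} = 2 - l$ ($Z{\left(l,g \right)} = 2 - 1 l = 2 - l$)
$F{\left(h \right)} = 55 + h$
$\left(F{\left(-5 \right)} + Z{\left(39,10 \right)}\right) + 738 = \left(\left(55 - 5\right) + \left(2 - 39\right)\right) + 738 = \left(50 + \left(2 - 39\right)\right) + 738 = \left(50 - 37\right) + 738 = 13 + 738 = 751$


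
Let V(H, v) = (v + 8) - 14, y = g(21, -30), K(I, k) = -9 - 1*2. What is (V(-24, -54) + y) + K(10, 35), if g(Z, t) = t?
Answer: -101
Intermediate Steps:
K(I, k) = -11 (K(I, k) = -9 - 2 = -11)
y = -30
V(H, v) = -6 + v (V(H, v) = (8 + v) - 14 = -6 + v)
(V(-24, -54) + y) + K(10, 35) = ((-6 - 54) - 30) - 11 = (-60 - 30) - 11 = -90 - 11 = -101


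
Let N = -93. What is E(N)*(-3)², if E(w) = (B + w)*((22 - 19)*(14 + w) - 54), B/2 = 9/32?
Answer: 3873501/16 ≈ 2.4209e+5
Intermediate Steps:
B = 9/16 (B = 2*(9/32) = 9/16 ≈ 0.56250)
E(w) = (-12 + 3*w)*(9/16 + w) (E(w) = (9/16 + w)*((22 - 19)*(14 + w) - 54) = (9/16 + w)*(3*(14 + w) - 54) = (9/16 + w)*((42 + 3*w) - 54) = (9/16 + w)*(-12 + 3*w) = (-12 + 3*w)*(9/16 + w))
E(N)*(-3)² = (-27/4 + 3*(-93)² - 165/16*(-93))*(-3)² = (-27/4 + 3*8649 + 15345/16)*9 = (-27/4 + 25947 + 15345/16)*9 = (430389/16)*9 = 3873501/16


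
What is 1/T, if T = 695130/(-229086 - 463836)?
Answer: -115487/115855 ≈ -0.99682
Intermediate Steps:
T = -115855/115487 (T = 695130/(-692922) = 695130*(-1/692922) = -115855/115487 ≈ -1.0032)
1/T = 1/(-115855/115487) = -115487/115855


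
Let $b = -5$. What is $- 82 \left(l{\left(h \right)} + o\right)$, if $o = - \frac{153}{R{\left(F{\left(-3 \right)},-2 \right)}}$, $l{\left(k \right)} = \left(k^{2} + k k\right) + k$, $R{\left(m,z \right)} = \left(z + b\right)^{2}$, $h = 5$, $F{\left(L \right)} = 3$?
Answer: $- \frac{208444}{49} \approx -4254.0$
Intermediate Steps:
$R{\left(m,z \right)} = \left(-5 + z\right)^{2}$ ($R{\left(m,z \right)} = \left(z - 5\right)^{2} = \left(-5 + z\right)^{2}$)
$l{\left(k \right)} = k + 2 k^{2}$ ($l{\left(k \right)} = \left(k^{2} + k^{2}\right) + k = 2 k^{2} + k = k + 2 k^{2}$)
$o = - \frac{153}{49}$ ($o = - \frac{153}{\left(-5 - 2\right)^{2}} = - \frac{153}{\left(-7\right)^{2}} = - \frac{153}{49} \approx -3.1224$)
$- 82 \left(l{\left(h \right)} + o\right) = - 82 \left(5 \left(1 + 2 \cdot 5\right) - \frac{153}{49}\right) = - 82 \left(5 \left(1 + 10\right) - \frac{153}{49}\right) = - 82 \left(5 \cdot 11 - \frac{153}{49}\right) = - 82 \left(55 - \frac{153}{49}\right) = \left(-82\right) \frac{2542}{49} = - \frac{208444}{49}$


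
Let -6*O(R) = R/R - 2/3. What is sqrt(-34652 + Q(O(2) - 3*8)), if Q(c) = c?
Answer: 19*I*sqrt(3458)/6 ≈ 186.22*I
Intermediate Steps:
O(R) = -1/18 (O(R) = -(R/R - 2/3)/6 = -(1 - 2*1/3)/6 = -(1 - 2/3)/6 = -1/6*1/3 = -1/18)
sqrt(-34652 + Q(O(2) - 3*8)) = sqrt(-34652 + (-1/18 - 3*8)) = sqrt(-34652 + (-1/18 - 24)) = sqrt(-34652 - 433/18) = sqrt(-624169/18) = 19*I*sqrt(3458)/6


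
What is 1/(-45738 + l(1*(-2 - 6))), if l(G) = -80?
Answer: -1/45818 ≈ -2.1825e-5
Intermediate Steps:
1/(-45738 + l(1*(-2 - 6))) = 1/(-45738 - 80) = 1/(-45818) = -1/45818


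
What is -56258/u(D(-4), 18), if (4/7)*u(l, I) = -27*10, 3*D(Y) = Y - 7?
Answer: 112516/945 ≈ 119.06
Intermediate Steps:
D(Y) = -7/3 + Y/3 (D(Y) = (Y - 7)/3 = (-7 + Y)/3 = -7/3 + Y/3)
u(l, I) = -945/2 (u(l, I) = 7*(-27*10)/4 = (7/4)*(-270) = -945/2)
-56258/u(D(-4), 18) = -56258/(-945/2) = -56258*(-2/945) = 112516/945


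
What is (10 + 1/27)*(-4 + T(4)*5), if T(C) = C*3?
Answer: 15176/27 ≈ 562.07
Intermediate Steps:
T(C) = 3*C
(10 + 1/27)*(-4 + T(4)*5) = (10 + 1/27)*(-4 + (3*4)*5) = (10 + 1/27)*(-4 + 12*5) = 271*(-4 + 60)/27 = (271/27)*56 = 15176/27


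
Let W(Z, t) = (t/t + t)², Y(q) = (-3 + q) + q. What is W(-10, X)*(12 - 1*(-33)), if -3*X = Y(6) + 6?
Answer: 720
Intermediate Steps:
Y(q) = -3 + 2*q
X = -5 (X = -((-3 + 2*6) + 6)/3 = -((-3 + 12) + 6)/3 = -(9 + 6)/3 = -⅓*15 = -5)
W(Z, t) = (1 + t)²
W(-10, X)*(12 - 1*(-33)) = (1 - 5)²*(12 - 1*(-33)) = (-4)²*(12 + 33) = 16*45 = 720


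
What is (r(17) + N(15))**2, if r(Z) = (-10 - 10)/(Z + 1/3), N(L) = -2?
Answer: 1681/169 ≈ 9.9467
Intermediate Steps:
r(Z) = -20/(1/3 + Z) (r(Z) = -20/(Z + 1/3) = -20/(1/3 + Z))
(r(17) + N(15))**2 = (-60/(1 + 3*17) - 2)**2 = (-60/(1 + 51) - 2)**2 = (-60/52 - 2)**2 = (-60*1/52 - 2)**2 = (-15/13 - 2)**2 = (-41/13)**2 = 1681/169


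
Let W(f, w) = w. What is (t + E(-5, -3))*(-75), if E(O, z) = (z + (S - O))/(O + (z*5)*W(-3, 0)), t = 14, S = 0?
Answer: -1020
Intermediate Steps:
E(O, z) = (z - O)/O (E(O, z) = (z + (0 - O))/(O + (z*5)*0) = (z - O)/(O + (5*z)*0) = (z - O)/(O + 0) = (z - O)/O)
(t + E(-5, -3))*(-75) = (14 + (-3 - 1*(-5))/(-5))*(-75) = (14 - (-3 + 5)/5)*(-75) = (14 - ⅕*2)*(-75) = (14 - ⅖)*(-75) = (68/5)*(-75) = -1020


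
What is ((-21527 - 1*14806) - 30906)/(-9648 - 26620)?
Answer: 67239/36268 ≈ 1.8539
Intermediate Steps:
((-21527 - 1*14806) - 30906)/(-9648 - 26620) = ((-21527 - 14806) - 30906)/(-36268) = (-36333 - 30906)*(-1/36268) = -67239*(-1/36268) = 67239/36268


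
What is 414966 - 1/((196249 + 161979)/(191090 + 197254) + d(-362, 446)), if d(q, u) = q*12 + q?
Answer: 189555289978680/456797159 ≈ 4.1497e+5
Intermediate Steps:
d(q, u) = 13*q (d(q, u) = 12*q + q = 13*q)
414966 - 1/((196249 + 161979)/(191090 + 197254) + d(-362, 446)) = 414966 - 1/((196249 + 161979)/(191090 + 197254) + 13*(-362)) = 414966 - 1/(358228/388344 - 4706) = 414966 - 1/(358228*(1/388344) - 4706) = 414966 - 1/(89557/97086 - 4706) = 414966 - 1/(-456797159/97086) = 414966 - 1*(-97086/456797159) = 414966 + 97086/456797159 = 189555289978680/456797159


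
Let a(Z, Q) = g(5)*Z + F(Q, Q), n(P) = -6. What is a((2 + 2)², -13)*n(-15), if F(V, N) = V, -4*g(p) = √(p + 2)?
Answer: 78 + 24*√7 ≈ 141.50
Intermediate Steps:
g(p) = -√(2 + p)/4 (g(p) = -√(p + 2)/4 = -√(2 + p)/4)
a(Z, Q) = Q - Z*√7/4 (a(Z, Q) = (-√(2 + 5)/4)*Z + Q = (-√7/4)*Z + Q = -Z*√7/4 + Q = Q - Z*√7/4)
a((2 + 2)², -13)*n(-15) = (-13 - (2 + 2)²*√7/4)*(-6) = (-13 - ¼*4²*√7)*(-6) = (-13 - ¼*16*√7)*(-6) = (-13 - 4*√7)*(-6) = 78 + 24*√7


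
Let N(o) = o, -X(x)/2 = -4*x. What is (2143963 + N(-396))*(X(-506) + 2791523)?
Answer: 5975139423325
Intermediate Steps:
X(x) = 8*x (X(x) = -(-8)*x = 8*x)
(2143963 + N(-396))*(X(-506) + 2791523) = (2143963 - 396)*(8*(-506) + 2791523) = 2143567*(-4048 + 2791523) = 2143567*2787475 = 5975139423325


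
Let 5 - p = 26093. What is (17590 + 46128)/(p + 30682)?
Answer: 31859/2297 ≈ 13.870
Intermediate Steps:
p = -26088 (p = 5 - 1*26093 = 5 - 26093 = -26088)
(17590 + 46128)/(p + 30682) = (17590 + 46128)/(-26088 + 30682) = 63718/4594 = 63718*(1/4594) = 31859/2297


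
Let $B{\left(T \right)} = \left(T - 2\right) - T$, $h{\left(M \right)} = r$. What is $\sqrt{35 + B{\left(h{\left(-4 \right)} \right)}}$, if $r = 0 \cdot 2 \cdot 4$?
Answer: $\sqrt{33} \approx 5.7446$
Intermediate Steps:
$r = 0$ ($r = 0 \cdot 4 = 0$)
$h{\left(M \right)} = 0$
$B{\left(T \right)} = -2$ ($B{\left(T \right)} = \left(-2 + T\right) - T = -2$)
$\sqrt{35 + B{\left(h{\left(-4 \right)} \right)}} = \sqrt{35 - 2} = \sqrt{33}$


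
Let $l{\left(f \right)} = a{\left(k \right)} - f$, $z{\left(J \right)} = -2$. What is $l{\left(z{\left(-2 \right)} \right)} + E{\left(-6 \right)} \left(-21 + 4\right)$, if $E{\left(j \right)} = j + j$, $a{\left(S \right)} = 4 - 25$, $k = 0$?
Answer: $185$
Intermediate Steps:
$a{\left(S \right)} = -21$ ($a{\left(S \right)} = 4 - 25 = -21$)
$l{\left(f \right)} = -21 - f$
$E{\left(j \right)} = 2 j$
$l{\left(z{\left(-2 \right)} \right)} + E{\left(-6 \right)} \left(-21 + 4\right) = \left(-21 - -2\right) + 2 \left(-6\right) \left(-21 + 4\right) = \left(-21 + 2\right) - -204 = -19 + 204 = 185$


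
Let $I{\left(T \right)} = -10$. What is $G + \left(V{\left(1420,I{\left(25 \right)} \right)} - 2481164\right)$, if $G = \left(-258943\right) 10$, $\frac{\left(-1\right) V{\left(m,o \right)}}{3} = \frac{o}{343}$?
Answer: $- \frac{1739213712}{343} \approx -5.0706 \cdot 10^{6}$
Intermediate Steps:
$V{\left(m,o \right)} = - \frac{3 o}{343}$ ($V{\left(m,o \right)} = - 3 \frac{o}{343} = - \frac{3 o}{343}$)
$G = -2589430$
$G + \left(V{\left(1420,I{\left(25 \right)} \right)} - 2481164\right) = -2589430 - \frac{851039222}{343} = - \frac{1739213712}{343}$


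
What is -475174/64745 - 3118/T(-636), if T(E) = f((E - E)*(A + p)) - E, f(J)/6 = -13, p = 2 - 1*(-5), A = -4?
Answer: -233511001/18063855 ≈ -12.927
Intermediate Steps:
p = 7 (p = 2 + 5 = 7)
f(J) = -78 (f(J) = 6*(-13) = -78)
T(E) = -78 - E
-475174/64745 - 3118/T(-636) = -475174/64745 - 3118/(-78 - 1*(-636)) = -475174*1/64745 - 3118/(-78 + 636) = -475174/64745 - 3118/558 = -475174/64745 - 3118*1/558 = -475174/64745 - 1559/279 = -233511001/18063855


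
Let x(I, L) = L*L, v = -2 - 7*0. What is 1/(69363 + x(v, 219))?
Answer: 1/117324 ≈ 8.5234e-6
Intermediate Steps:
v = -2 (v = -2 + 0 = -2)
x(I, L) = L**2
1/(69363 + x(v, 219)) = 1/(69363 + 219**2) = 1/(69363 + 47961) = 1/117324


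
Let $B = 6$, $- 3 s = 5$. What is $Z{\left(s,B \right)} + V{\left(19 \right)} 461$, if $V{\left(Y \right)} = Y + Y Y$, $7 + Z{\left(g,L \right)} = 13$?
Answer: $175186$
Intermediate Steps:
$s = - \frac{5}{3}$ ($s = \left(- \frac{1}{3}\right) 5 = - \frac{5}{3} \approx -1.6667$)
$Z{\left(g,L \right)} = 6$ ($Z{\left(g,L \right)} = -7 + 13 = 6$)
$V{\left(Y \right)} = Y + Y^{2}$
$Z{\left(s,B \right)} + V{\left(19 \right)} 461 = 6 + 19 \left(1 + 19\right) 461 = 6 + 19 \cdot 20 \cdot 461 = 6 + 380 \cdot 461 = 6 + 175180 = 175186$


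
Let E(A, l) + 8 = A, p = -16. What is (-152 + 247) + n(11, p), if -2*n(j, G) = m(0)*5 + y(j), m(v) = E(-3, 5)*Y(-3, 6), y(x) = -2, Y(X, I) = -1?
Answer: 137/2 ≈ 68.500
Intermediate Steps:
E(A, l) = -8 + A
m(v) = 11 (m(v) = (-8 - 3)*(-1) = -11*(-1) = 11)
n(j, G) = -53/2 (n(j, G) = -(11*5 - 2)/2 = -(55 - 2)/2 = -½*53 = -53/2)
(-152 + 247) + n(11, p) = (-152 + 247) - 53/2 = 95 - 53/2 = 137/2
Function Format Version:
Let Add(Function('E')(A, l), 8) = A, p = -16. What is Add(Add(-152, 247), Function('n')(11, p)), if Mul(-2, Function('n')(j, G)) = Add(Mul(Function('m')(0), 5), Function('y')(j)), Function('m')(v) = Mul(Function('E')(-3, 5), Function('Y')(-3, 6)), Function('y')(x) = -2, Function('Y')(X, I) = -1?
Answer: Rational(137, 2) ≈ 68.500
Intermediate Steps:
Function('E')(A, l) = Add(-8, A)
Function('m')(v) = 11 (Function('m')(v) = Mul(Add(-8, -3), -1) = Mul(-11, -1) = 11)
Function('n')(j, G) = Rational(-53, 2) (Function('n')(j, G) = Mul(Rational(-1, 2), Add(Mul(11, 5), -2)) = Mul(Rational(-1, 2), Add(55, -2)) = Mul(Rational(-1, 2), 53) = Rational(-53, 2))
Add(Add(-152, 247), Function('n')(11, p)) = Add(Add(-152, 247), Rational(-53, 2)) = Add(95, Rational(-53, 2)) = Rational(137, 2)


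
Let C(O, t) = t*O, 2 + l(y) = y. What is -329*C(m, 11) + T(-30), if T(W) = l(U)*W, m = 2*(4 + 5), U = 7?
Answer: -65292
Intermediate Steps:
l(y) = -2 + y
m = 18 (m = 2*9 = 18)
T(W) = 5*W (T(W) = (-2 + 7)*W = 5*W)
C(O, t) = O*t
-329*C(m, 11) + T(-30) = -5922*11 + 5*(-30) = -329*198 - 150 = -65142 - 150 = -65292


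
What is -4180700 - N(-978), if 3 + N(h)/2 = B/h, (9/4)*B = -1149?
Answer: -6133079630/1467 ≈ -4.1807e+6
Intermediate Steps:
B = -1532/3 (B = (4/9)*(-1149) = -1532/3 ≈ -510.67)
N(h) = -6 - 3064/(3*h) (N(h) = -6 + 2*(-1532/(3*h)) = -6 - 3064/(3*h))
-4180700 - N(-978) = -4180700 - (-6 - 3064/3/(-978)) = -4180700 - (-6 - 3064/3*(-1/978)) = -4180700 - (-6 + 1532/1467) = -4180700 - 1*(-7270/1467) = -4180700 + 7270/1467 = -6133079630/1467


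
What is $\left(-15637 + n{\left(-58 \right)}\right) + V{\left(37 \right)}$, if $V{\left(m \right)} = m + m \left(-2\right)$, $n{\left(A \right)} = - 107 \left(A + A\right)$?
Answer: $-3262$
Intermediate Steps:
$n{\left(A \right)} = - 214 A$ ($n{\left(A \right)} = - 107 \cdot 2 A = - 214 A$)
$V{\left(m \right)} = - m$ ($V{\left(m \right)} = m - 2 m = - m$)
$\left(-15637 + n{\left(-58 \right)}\right) + V{\left(37 \right)} = \left(-15637 - -12412\right) - 37 = \left(-15637 + 12412\right) - 37 = -3225 - 37 = -3262$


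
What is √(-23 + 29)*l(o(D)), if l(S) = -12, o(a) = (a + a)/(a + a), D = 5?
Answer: -12*√6 ≈ -29.394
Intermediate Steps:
o(a) = 1 (o(a) = (2*a)/((2*a)) = (2*a)*(1/(2*a)) = 1)
√(-23 + 29)*l(o(D)) = √(-23 + 29)*(-12) = √6*(-12) = -12*√6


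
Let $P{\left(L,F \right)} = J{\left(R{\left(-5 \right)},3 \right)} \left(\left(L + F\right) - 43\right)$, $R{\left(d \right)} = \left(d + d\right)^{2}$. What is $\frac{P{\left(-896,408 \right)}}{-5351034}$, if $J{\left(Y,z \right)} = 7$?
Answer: $\frac{1239}{1783678} \approx 0.00069463$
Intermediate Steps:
$R{\left(d \right)} = 4 d^{2}$ ($R{\left(d \right)} = \left(2 d\right)^{2} = 4 d^{2}$)
$P{\left(L,F \right)} = -301 + 7 F + 7 L$ ($P{\left(L,F \right)} = 7 \left(\left(L + F\right) - 43\right) = 7 \left(\left(F + L\right) - 43\right) = 7 \left(-43 + F + L\right) = -301 + 7 F + 7 L$)
$\frac{P{\left(-896,408 \right)}}{-5351034} = \frac{-301 + 7 \cdot 408 + 7 \left(-896\right)}{-5351034} = \left(-301 + 2856 - 6272\right) \left(- \frac{1}{5351034}\right) = \left(-3717\right) \left(- \frac{1}{5351034}\right) = \frac{1239}{1783678}$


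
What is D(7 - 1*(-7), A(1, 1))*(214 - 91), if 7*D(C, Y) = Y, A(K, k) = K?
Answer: 123/7 ≈ 17.571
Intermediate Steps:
D(C, Y) = Y/7
D(7 - 1*(-7), A(1, 1))*(214 - 91) = ((1/7)*1)*(214 - 91) = (1/7)*123 = 123/7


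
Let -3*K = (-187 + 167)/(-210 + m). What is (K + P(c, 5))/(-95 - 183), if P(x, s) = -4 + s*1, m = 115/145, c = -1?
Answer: -17621/5059878 ≈ -0.0034825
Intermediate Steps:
m = 23/29 (m = 115*(1/145) = 23/29 ≈ 0.79310)
P(x, s) = -4 + s
K = -580/18201 (K = -(-187 + 167)/(3*(-210 + 23/29)) = -(-20)/(3*(-6067/29)) = -(-20)*(-29)/(3*6067) = -⅓*580/6067 = -580/18201 ≈ -0.031866)
(K + P(c, 5))/(-95 - 183) = (-580/18201 + (-4 + 5))/(-95 - 183) = (-580/18201 + 1)/(-278) = (17621/18201)*(-1/278) = -17621/5059878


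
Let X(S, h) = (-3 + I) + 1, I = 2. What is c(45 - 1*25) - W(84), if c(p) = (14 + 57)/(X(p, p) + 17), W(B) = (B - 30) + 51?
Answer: -1714/17 ≈ -100.82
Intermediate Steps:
X(S, h) = 0 (X(S, h) = (-3 + 2) + 1 = -1 + 1 = 0)
W(B) = 21 + B (W(B) = (-30 + B) + 51 = 21 + B)
c(p) = 71/17 (c(p) = (14 + 57)/(0 + 17) = 71/17)
c(45 - 1*25) - W(84) = 71/17 - (21 + 84) = 71/17 - 1*105 = 71/17 - 105 = -1714/17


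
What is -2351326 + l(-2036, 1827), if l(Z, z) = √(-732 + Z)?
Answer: -2351326 + 4*I*√173 ≈ -2.3513e+6 + 52.612*I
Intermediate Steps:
-2351326 + l(-2036, 1827) = -2351326 + √(-732 - 2036) = -2351326 + √(-2768) = -2351326 + 4*I*√173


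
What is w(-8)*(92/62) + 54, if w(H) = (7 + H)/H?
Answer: 6719/124 ≈ 54.185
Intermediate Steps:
w(H) = (7 + H)/H
w(-8)*(92/62) + 54 = ((7 - 8)/(-8))*(92/62) + 54 = (-⅛*(-1))*(92*(1/62)) + 54 = (⅛)*(46/31) + 54 = 23/124 + 54 = 6719/124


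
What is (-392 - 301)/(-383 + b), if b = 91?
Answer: 693/292 ≈ 2.3733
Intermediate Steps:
(-392 - 301)/(-383 + b) = (-392 - 301)/(-383 + 91) = -693/(-292) = -693*(-1/292) = 693/292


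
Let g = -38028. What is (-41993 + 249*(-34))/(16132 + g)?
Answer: 50459/21896 ≈ 2.3045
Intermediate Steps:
(-41993 + 249*(-34))/(16132 + g) = (-41993 + 249*(-34))/(16132 - 38028) = (-41993 - 8466)/(-21896) = -50459*(-1/21896) = 50459/21896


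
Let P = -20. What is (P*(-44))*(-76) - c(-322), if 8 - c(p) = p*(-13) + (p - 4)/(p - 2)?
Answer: -10157561/162 ≈ -62701.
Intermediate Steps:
c(p) = 8 + 13*p - (-4 + p)/(-2 + p) (c(p) = 8 - (p*(-13) + (p - 4)/(p - 2)) = 8 - (-13*p + (-4 + p)/(-2 + p)) = 8 + (13*p - (-4 + p)/(-2 + p)) = 8 + 13*p - (-4 + p)/(-2 + p))
(P*(-44))*(-76) - c(-322) = -20*(-44)*(-76) - (-12 - 19*(-322) + 13*(-322)²)/(-2 - 322) = 880*(-76) - (-12 + 6118 + 13*103684)/(-324) = -66880 - (-1)*(-12 + 6118 + 1347892)/324 = -66880 - (-1)*1353998/324 = -66880 - 1*(-676999/162) = -66880 + 676999/162 = -10157561/162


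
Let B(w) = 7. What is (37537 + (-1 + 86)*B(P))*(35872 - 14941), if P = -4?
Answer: 798140892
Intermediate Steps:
(37537 + (-1 + 86)*B(P))*(35872 - 14941) = (37537 + (-1 + 86)*7)*(35872 - 14941) = (37537 + 85*7)*20931 = (37537 + 595)*20931 = 38132*20931 = 798140892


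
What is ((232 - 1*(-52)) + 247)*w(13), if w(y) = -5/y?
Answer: -2655/13 ≈ -204.23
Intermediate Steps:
((232 - 1*(-52)) + 247)*w(13) = ((232 - 1*(-52)) + 247)*(-5/13) = ((232 + 52) + 247)*(-5*1/13) = (284 + 247)*(-5/13) = 531*(-5/13) = -2655/13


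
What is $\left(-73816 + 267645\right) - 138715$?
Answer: $55114$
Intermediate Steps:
$\left(-73816 + 267645\right) - 138715 = 193829 - 138715 = 55114$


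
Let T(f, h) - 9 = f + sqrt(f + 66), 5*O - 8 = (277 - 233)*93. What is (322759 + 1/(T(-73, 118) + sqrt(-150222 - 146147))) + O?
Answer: (323579*sqrt(7) + 323579*sqrt(296369) + 20709055*I)/(sqrt(7) + sqrt(296369) + 64*I) ≈ 3.2358e+5 - 0.0018005*I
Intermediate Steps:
O = 820 (O = 8/5 + ((277 - 233)*93)/5 = 8/5 + (44*93)/5 = 8/5 + (1/5)*4092 = 8/5 + 4092/5 = 820)
T(f, h) = 9 + f + sqrt(66 + f) (T(f, h) = 9 + (f + sqrt(f + 66)) = 9 + (f + sqrt(66 + f)) = 9 + f + sqrt(66 + f))
(322759 + 1/(T(-73, 118) + sqrt(-150222 - 146147))) + O = (322759 + 1/((9 - 73 + sqrt(66 - 73)) + sqrt(-150222 - 146147))) + 820 = (322759 + 1/((9 - 73 + sqrt(-7)) + sqrt(-296369))) + 820 = (322759 + 1/((9 - 73 + I*sqrt(7)) + I*sqrt(296369))) + 820 = (322759 + 1/((-64 + I*sqrt(7)) + I*sqrt(296369))) + 820 = (322759 + 1/(-64 + I*sqrt(7) + I*sqrt(296369))) + 820 = 323579 + 1/(-64 + I*sqrt(7) + I*sqrt(296369))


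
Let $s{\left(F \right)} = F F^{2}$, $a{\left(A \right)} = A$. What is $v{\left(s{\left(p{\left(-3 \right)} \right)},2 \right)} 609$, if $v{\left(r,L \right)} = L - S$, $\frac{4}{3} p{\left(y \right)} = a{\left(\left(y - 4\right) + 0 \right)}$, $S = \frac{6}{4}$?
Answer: $\frac{609}{2} \approx 304.5$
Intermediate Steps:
$S = \frac{3}{2}$ ($S = 6 \cdot \frac{1}{4} = \frac{3}{2} \approx 1.5$)
$p{\left(y \right)} = -3 + \frac{3 y}{4}$ ($p{\left(y \right)} = \frac{3 \left(\left(y - 4\right) + 0\right)}{4} = \frac{3 \left(\left(-4 + y\right) + 0\right)}{4} = \frac{3 \left(-4 + y\right)}{4} = -3 + \frac{3 y}{4}$)
$s{\left(F \right)} = F^{3}$
$v{\left(r,L \right)} = - \frac{3}{2} + L$ ($v{\left(r,L \right)} = L - \frac{3}{2} = - \frac{3}{2} + L$)
$v{\left(s{\left(p{\left(-3 \right)} \right)},2 \right)} 609 = \left(- \frac{3}{2} + 2\right) 609 = \frac{1}{2} \cdot 609 = \frac{609}{2}$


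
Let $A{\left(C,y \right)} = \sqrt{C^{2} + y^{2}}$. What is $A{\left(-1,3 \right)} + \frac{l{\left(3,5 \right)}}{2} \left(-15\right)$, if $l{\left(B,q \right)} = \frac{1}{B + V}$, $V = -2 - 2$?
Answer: $\frac{15}{2} + \sqrt{10} \approx 10.662$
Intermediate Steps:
$V = -4$ ($V = -2 - 2 = -4$)
$l{\left(B,q \right)} = \frac{1}{-4 + B}$ ($l{\left(B,q \right)} = \frac{1}{B - 4} = \frac{1}{-4 + B}$)
$A{\left(-1,3 \right)} + \frac{l{\left(3,5 \right)}}{2} \left(-15\right) = \sqrt{\left(-1\right)^{2} + 3^{2}} + \frac{1}{\left(-4 + 3\right) 2} \left(-15\right) = \sqrt{1 + 9} + \frac{1}{-1} \cdot \frac{1}{2} \left(-15\right) = \sqrt{10} + \left(-1\right) \frac{1}{2} \left(-15\right) = \sqrt{10} - - \frac{15}{2} = \sqrt{10} + \frac{15}{2} = \frac{15}{2} + \sqrt{10}$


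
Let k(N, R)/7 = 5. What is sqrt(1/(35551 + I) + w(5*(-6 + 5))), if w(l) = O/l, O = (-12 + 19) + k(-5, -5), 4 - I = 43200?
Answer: I*sqrt(490954255)/7645 ≈ 2.8983*I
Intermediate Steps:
I = -43196 (I = 4 - 1*43200 = 4 - 43200 = -43196)
k(N, R) = 35 (k(N, R) = 7*5 = 35)
O = 42 (O = (-12 + 19) + 35 = 7 + 35 = 42)
w(l) = 42/l
sqrt(1/(35551 + I) + w(5*(-6 + 5))) = sqrt(1/(35551 - 43196) + 42/((5*(-6 + 5)))) = sqrt(1/(-7645) + 42/((5*(-1)))) = sqrt(-1/7645 + 42/(-5)) = sqrt(-1/7645 + 42*(-1/5)) = sqrt(-1/7645 - 42/5) = sqrt(-64219/7645) = I*sqrt(490954255)/7645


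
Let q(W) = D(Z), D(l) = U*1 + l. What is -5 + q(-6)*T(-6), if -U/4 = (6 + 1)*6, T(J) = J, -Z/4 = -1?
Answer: 979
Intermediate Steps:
Z = 4 (Z = -4*(-1) = 4)
U = -168 (U = -4*(6 + 1)*6 = -28*6 = -4*42 = -168)
D(l) = -168 + l (D(l) = -168*1 + l = -168 + l)
q(W) = -164 (q(W) = -168 + 4 = -164)
-5 + q(-6)*T(-6) = -5 - 164*(-6) = -5 + 984 = 979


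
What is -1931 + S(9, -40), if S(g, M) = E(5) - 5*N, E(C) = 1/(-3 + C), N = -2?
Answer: -3841/2 ≈ -1920.5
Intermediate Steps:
S(g, M) = 21/2 (S(g, M) = 1/(-3 + 5) - 5*(-2) = 1/2 + 10 = 21/2)
-1931 + S(9, -40) = -1931 + 21/2 = -3841/2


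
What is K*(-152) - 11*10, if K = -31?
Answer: 4602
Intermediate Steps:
K*(-152) - 11*10 = -31*(-152) - 11*10 = 4712 - 110 = 4602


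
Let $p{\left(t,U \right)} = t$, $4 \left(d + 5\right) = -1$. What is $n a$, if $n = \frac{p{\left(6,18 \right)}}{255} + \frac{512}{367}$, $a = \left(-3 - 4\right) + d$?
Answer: $- \frac{1084223}{62390} \approx -17.378$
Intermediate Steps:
$d = - \frac{21}{4}$ ($d = -5 + \frac{1}{4} \left(-1\right) = -5 - \frac{1}{4} = - \frac{21}{4} \approx -5.25$)
$a = - \frac{49}{4}$ ($a = \left(-3 - 4\right) - \frac{21}{4} = -7 - \frac{21}{4} = - \frac{49}{4} \approx -12.25$)
$n = \frac{44254}{31195}$ ($n = \frac{6}{255} + \frac{512}{367} = 6 \cdot \frac{1}{255} + 512 \cdot \frac{1}{367} = \frac{2}{85} + \frac{512}{367} = \frac{44254}{31195} \approx 1.4186$)
$n a = \frac{44254}{31195} \left(- \frac{49}{4}\right) = - \frac{1084223}{62390}$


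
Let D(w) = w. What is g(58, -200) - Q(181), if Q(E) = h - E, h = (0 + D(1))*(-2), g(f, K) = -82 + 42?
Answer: 143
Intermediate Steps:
g(f, K) = -40
h = -2 (h = (0 + 1)*(-2) = 1*(-2) = -2)
Q(E) = -2 - E
g(58, -200) - Q(181) = -40 - (-2 - 1*181) = -40 - (-2 - 181) = -40 - 1*(-183) = -40 + 183 = 143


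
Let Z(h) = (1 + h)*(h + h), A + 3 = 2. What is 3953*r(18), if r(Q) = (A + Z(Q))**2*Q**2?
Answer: 597466049508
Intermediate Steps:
A = -1 (A = -3 + 2 = -1)
Z(h) = 2*h*(1 + h) (Z(h) = (1 + h)*(2*h) = 2*h*(1 + h))
r(Q) = Q**2*(-1 + 2*Q*(1 + Q))**2 (r(Q) = (-1 + 2*Q*(1 + Q))**2*Q**2 = Q**2*(-1 + 2*Q*(1 + Q))**2)
3953*r(18) = 3953*(18**2*(-1 + 2*18*(1 + 18))**2) = 3953*(324*(-1 + 2*18*19)**2) = 3953*(324*(-1 + 684)**2) = 3953*(324*683**2) = 3953*(324*466489) = 3953*151142436 = 597466049508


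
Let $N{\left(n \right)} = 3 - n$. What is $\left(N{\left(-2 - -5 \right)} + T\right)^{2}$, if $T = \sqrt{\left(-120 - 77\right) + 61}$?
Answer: $-136$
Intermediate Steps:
$T = 2 i \sqrt{34}$ ($T = \sqrt{\left(-120 - 77\right) + 61} = \sqrt{-197 + 61} = \sqrt{-136} = 2 i \sqrt{34} \approx 11.662 i$)
$\left(N{\left(-2 - -5 \right)} + T\right)^{2} = \left(\left(3 - \left(-2 - -5\right)\right) + 2 i \sqrt{34}\right)^{2} = \left(\left(3 - \left(-2 + 5\right)\right) + 2 i \sqrt{34}\right)^{2} = \left(\left(3 - 3\right) + 2 i \sqrt{34}\right)^{2} = \left(0 + 2 i \sqrt{34}\right)^{2} = \left(2 i \sqrt{34}\right)^{2} = -136$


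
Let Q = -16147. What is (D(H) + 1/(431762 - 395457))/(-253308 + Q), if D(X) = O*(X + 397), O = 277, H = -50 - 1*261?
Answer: -864857711/9782563775 ≈ -0.088408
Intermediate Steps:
H = -311 (H = -50 - 261 = -311)
D(X) = 109969 + 277*X (D(X) = 277*(X + 397) = 277*(397 + X) = 109969 + 277*X)
(D(H) + 1/(431762 - 395457))/(-253308 + Q) = ((109969 + 277*(-311)) + 1/(431762 - 395457))/(-253308 - 16147) = ((109969 - 86147) + 1/36305)/(-269455) = (23822 + 1/36305)*(-1/269455) = (864857711/36305)*(-1/269455) = -864857711/9782563775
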